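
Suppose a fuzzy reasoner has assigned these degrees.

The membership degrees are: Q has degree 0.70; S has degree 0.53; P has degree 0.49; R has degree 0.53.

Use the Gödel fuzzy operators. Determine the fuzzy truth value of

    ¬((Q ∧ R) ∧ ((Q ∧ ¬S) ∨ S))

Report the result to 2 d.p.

0.47

Q ∧ R = min(a, b) on (0.70, 0.53) = 0.53
¬S = 1 − 0.53 = 0.47
Q ∧ ¬S = min(a, b) on (0.70, 0.47) = 0.47
(Q ∧ ¬S) ∨ S = max(a, b) on (0.47, 0.53) = 0.53
(Q ∧ R) ∧ ((Q ∧ ¬S) ∨ S) = min(a, b) on (0.53, 0.53) = 0.53
¬((Q ∧ R) ∧ ((Q ∧ ¬S) ∨ S)) = 1 − 0.53 = 0.47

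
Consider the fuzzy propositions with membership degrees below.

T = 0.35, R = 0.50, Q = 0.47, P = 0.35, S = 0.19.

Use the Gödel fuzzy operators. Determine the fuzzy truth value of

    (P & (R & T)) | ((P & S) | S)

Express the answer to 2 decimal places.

R & T = min(a, b) on (0.50, 0.35) = 0.35
P & (R & T) = min(a, b) on (0.35, 0.35) = 0.35
P & S = min(a, b) on (0.35, 0.19) = 0.19
(P & S) | S = max(a, b) on (0.19, 0.19) = 0.19
(P & (R & T)) | ((P & S) | S) = max(a, b) on (0.35, 0.19) = 0.35

0.35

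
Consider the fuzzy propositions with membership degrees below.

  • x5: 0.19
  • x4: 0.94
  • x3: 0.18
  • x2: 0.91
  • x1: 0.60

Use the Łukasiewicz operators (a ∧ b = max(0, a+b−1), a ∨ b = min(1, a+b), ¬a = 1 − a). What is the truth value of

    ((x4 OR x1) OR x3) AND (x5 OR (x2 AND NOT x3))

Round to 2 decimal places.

0.92

x4 OR x1 = min(1, a+b) on (0.94, 0.60) = 1.00
(x4 OR x1) OR x3 = min(1, a+b) on (1.00, 0.18) = 1.00
NOT x3 = 1 − 0.18 = 0.82
x2 AND NOT x3 = max(0, a+b−1) on (0.91, 0.82) = 0.73
x5 OR (x2 AND NOT x3) = min(1, a+b) on (0.19, 0.73) = 0.92
((x4 OR x1) OR x3) AND (x5 OR (x2 AND NOT x3)) = max(0, a+b−1) on (1.00, 0.92) = 0.92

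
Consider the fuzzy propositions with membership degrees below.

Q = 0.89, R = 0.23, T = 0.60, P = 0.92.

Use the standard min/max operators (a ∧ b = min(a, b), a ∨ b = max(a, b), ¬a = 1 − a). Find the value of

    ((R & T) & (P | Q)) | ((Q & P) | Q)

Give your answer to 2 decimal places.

0.89

R & T = min(a, b) on (0.23, 0.60) = 0.23
P | Q = max(a, b) on (0.92, 0.89) = 0.92
(R & T) & (P | Q) = min(a, b) on (0.23, 0.92) = 0.23
Q & P = min(a, b) on (0.89, 0.92) = 0.89
(Q & P) | Q = max(a, b) on (0.89, 0.89) = 0.89
((R & T) & (P | Q)) | ((Q & P) | Q) = max(a, b) on (0.23, 0.89) = 0.89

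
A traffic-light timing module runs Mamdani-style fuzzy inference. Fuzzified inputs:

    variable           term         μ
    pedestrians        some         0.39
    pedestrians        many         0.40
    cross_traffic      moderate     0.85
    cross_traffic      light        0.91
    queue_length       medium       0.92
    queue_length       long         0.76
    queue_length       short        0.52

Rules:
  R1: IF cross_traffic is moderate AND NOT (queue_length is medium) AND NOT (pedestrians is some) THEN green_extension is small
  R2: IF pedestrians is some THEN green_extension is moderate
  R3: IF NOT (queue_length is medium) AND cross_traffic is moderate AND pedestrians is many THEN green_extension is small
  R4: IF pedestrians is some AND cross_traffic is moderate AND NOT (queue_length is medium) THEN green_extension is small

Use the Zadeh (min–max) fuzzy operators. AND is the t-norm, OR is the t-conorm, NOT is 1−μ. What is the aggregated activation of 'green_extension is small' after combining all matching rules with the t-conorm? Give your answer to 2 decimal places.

0.08

R1: moderate=0.85, ¬medium=1−0.92=0.08, ¬some=1−0.39=0.61; AND[min(a, b)] → w = 0.08
R2: some=0.39 → w = 0.39
R3: ¬medium=1−0.92=0.08, moderate=0.85, many=0.40; AND[min(a, b)] → w = 0.08
R4: some=0.39, moderate=0.85, ¬medium=1−0.92=0.08; AND[min(a, b)] → w = 0.08
Rules with consequent 'small': {R1, R3, R4} → strengths 0.08, 0.08, 0.08
Aggregate via t-conorm [max(a, b)]: 0.08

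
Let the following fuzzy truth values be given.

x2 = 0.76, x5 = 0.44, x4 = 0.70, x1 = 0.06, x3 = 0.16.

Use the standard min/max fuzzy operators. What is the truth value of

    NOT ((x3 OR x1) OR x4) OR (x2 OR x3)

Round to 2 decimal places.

0.76

x3 OR x1 = max(a, b) on (0.16, 0.06) = 0.16
(x3 OR x1) OR x4 = max(a, b) on (0.16, 0.70) = 0.70
NOT ((x3 OR x1) OR x4) = 1 − 0.70 = 0.30
x2 OR x3 = max(a, b) on (0.76, 0.16) = 0.76
NOT ((x3 OR x1) OR x4) OR (x2 OR x3) = max(a, b) on (0.30, 0.76) = 0.76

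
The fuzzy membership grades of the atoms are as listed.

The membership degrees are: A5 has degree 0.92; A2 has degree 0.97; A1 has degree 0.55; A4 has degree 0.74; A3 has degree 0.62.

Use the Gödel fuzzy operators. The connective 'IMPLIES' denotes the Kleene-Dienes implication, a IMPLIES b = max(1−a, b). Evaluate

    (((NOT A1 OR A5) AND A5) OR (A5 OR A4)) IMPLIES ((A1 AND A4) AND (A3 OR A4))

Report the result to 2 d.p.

NOT A1 = 1 − 0.55 = 0.45
NOT A1 OR A5 = max(a, b) on (0.45, 0.92) = 0.92
(NOT A1 OR A5) AND A5 = min(a, b) on (0.92, 0.92) = 0.92
A5 OR A4 = max(a, b) on (0.92, 0.74) = 0.92
((NOT A1 OR A5) AND A5) OR (A5 OR A4) = max(a, b) on (0.92, 0.92) = 0.92
A1 AND A4 = min(a, b) on (0.55, 0.74) = 0.55
A3 OR A4 = max(a, b) on (0.62, 0.74) = 0.74
(A1 AND A4) AND (A3 OR A4) = min(a, b) on (0.55, 0.74) = 0.55
(((NOT A1 OR A5) AND A5) OR (A5 OR A4)) IMPLIES ((A1 AND A4) AND (A3 OR A4))  [Kleene-Dienes: max(1−a, b)] with a=0.92, b=0.55 → 0.55

0.55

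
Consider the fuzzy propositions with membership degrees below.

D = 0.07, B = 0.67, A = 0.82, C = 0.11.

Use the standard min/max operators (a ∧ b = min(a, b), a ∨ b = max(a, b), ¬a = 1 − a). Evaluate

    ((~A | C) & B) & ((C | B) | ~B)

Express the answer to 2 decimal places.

~A = 1 − 0.82 = 0.18
~A | C = max(a, b) on (0.18, 0.11) = 0.18
(~A | C) & B = min(a, b) on (0.18, 0.67) = 0.18
C | B = max(a, b) on (0.11, 0.67) = 0.67
~B = 1 − 0.67 = 0.33
(C | B) | ~B = max(a, b) on (0.67, 0.33) = 0.67
((~A | C) & B) & ((C | B) | ~B) = min(a, b) on (0.18, 0.67) = 0.18

0.18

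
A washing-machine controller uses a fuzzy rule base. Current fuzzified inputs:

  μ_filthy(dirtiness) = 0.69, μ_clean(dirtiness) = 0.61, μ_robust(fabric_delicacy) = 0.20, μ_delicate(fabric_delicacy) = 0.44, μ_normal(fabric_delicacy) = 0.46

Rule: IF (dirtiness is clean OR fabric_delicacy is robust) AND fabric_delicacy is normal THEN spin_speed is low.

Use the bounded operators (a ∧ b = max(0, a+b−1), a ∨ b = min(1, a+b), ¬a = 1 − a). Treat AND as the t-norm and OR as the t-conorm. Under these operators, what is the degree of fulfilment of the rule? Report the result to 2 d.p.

0.27

firing strength: (clean=0.61 OR robust=0.20) = 0.81; AND[max(0, a+b−1)] with normal=0.46 → w = 0.27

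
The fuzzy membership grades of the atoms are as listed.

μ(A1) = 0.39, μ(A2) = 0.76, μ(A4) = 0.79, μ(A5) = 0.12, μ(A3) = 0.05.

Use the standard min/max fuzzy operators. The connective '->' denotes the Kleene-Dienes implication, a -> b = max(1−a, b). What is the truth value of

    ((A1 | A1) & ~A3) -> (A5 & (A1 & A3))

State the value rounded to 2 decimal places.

0.61

A1 | A1 = max(a, b) on (0.39, 0.39) = 0.39
~A3 = 1 − 0.05 = 0.95
(A1 | A1) & ~A3 = min(a, b) on (0.39, 0.95) = 0.39
A1 & A3 = min(a, b) on (0.39, 0.05) = 0.05
A5 & (A1 & A3) = min(a, b) on (0.12, 0.05) = 0.05
((A1 | A1) & ~A3) -> (A5 & (A1 & A3))  [Kleene-Dienes: max(1−a, b)] with a=0.39, b=0.05 → 0.61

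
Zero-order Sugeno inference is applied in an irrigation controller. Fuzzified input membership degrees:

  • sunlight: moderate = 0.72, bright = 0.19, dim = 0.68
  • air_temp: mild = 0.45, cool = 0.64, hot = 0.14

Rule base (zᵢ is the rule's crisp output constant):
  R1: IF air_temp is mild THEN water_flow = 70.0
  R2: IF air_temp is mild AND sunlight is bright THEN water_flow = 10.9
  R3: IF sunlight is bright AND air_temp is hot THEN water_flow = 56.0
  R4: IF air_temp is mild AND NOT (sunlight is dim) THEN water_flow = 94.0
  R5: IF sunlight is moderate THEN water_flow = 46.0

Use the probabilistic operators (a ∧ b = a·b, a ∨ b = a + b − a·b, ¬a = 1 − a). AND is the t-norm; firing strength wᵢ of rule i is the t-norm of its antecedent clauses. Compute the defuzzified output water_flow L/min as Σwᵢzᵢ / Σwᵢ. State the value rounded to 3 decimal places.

R1 (z=70.0): mild=0.45 → w = 0.4500
R2 (z=10.9): mild=0.45, bright=0.19; AND[a·b] → w = 0.0855
R3 (z=56.0): bright=0.19, hot=0.14; AND[a·b] → w = 0.0266
R4 (z=94.0): mild=0.45, ¬dim=1−0.68=0.32; AND[a·b] → w = 0.1440
R5 (z=46.0): moderate=0.72 → w = 0.7200
Weighted average = (0.4500·70.0 + 0.0855·10.9 + 0.0266·56.0 + 0.1440·94.0 + 0.7200·46.0) / (0.4500 + 0.0855 + 0.0266 + 0.1440 + 0.7200)
  = 80.5776 / 1.4261 = 56.502

56.502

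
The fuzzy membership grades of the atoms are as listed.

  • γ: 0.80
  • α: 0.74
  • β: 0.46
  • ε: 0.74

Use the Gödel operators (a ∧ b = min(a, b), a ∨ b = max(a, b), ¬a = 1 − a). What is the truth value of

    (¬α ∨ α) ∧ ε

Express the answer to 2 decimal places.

0.74

¬α = 1 − 0.74 = 0.26
¬α ∨ α = max(a, b) on (0.26, 0.74) = 0.74
(¬α ∨ α) ∧ ε = min(a, b) on (0.74, 0.74) = 0.74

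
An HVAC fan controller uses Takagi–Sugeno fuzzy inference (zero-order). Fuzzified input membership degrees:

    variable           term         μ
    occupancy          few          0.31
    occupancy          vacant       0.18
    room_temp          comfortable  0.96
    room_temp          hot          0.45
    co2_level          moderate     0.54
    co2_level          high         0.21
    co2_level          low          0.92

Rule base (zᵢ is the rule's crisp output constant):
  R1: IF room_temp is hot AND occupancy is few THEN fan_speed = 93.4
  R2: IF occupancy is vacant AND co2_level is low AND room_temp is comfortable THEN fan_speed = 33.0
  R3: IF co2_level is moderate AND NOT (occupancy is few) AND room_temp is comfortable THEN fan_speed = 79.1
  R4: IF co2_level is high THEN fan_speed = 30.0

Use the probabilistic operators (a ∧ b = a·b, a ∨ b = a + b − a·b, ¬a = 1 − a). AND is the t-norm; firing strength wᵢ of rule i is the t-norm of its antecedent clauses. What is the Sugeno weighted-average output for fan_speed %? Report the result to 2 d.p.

R1 (z=93.4): hot=0.45, few=0.31; AND[a·b] → w = 0.1395
R2 (z=33.0): vacant=0.18, low=0.92, comfortable=0.96; AND[a·b] → w = 0.1590
R3 (z=79.1): moderate=0.54, ¬few=1−0.31=0.69, comfortable=0.96; AND[a·b] → w = 0.3577
R4 (z=30.0): high=0.21 → w = 0.2100
Weighted average = (0.1395·93.4 + 0.1590·33.0 + 0.3577·79.1 + 0.2100·30.0) / (0.1395 + 0.1590 + 0.3577 + 0.2100)
  = 52.8693 / 0.8662 = 61.04

61.04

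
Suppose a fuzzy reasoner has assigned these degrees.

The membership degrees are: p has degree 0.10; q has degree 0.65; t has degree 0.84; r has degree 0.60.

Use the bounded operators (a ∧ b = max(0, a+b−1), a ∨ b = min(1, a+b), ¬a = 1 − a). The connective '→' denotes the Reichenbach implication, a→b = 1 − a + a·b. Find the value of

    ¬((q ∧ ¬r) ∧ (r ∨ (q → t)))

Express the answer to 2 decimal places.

0.95

¬r = 1 − 0.60 = 0.40
q ∧ ¬r = max(0, a+b−1) on (0.65, 0.40) = 0.05
q → t  [Reichenbach: 1 − a + a·b] with a=0.65, b=0.84 → 0.90
r ∨ (q → t) = min(1, a+b) on (0.60, 0.90) = 1.00
(q ∧ ¬r) ∧ (r ∨ (q → t)) = max(0, a+b−1) on (0.05, 1.00) = 0.05
¬((q ∧ ¬r) ∧ (r ∨ (q → t))) = 1 − 0.05 = 0.95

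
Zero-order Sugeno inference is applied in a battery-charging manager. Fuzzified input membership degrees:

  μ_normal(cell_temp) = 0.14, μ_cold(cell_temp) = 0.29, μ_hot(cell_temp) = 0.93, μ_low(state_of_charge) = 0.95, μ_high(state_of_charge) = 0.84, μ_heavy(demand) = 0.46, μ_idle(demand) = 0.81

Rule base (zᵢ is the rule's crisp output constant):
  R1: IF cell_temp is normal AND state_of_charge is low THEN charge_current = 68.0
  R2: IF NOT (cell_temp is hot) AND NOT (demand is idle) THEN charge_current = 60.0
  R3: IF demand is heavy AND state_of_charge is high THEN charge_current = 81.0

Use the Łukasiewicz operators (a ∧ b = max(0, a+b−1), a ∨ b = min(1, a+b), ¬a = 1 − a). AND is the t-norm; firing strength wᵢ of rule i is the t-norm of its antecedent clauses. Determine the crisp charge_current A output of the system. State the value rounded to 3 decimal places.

R1 (z=68.0): normal=0.14, low=0.95; AND[max(0, a+b−1)] → w = 0.09
R2 (z=60.0): ¬hot=1−0.93=0.07, ¬idle=1−0.81=0.19; AND[max(0, a+b−1)] → w = 0.00
R3 (z=81.0): heavy=0.46, high=0.84; AND[max(0, a+b−1)] → w = 0.30
Weighted average = (0.09·68.0 + 0.00·60.0 + 0.30·81.0) / (0.09 + 0.00 + 0.30)
  = 30.4200 / 0.3900 = 78.000

78.000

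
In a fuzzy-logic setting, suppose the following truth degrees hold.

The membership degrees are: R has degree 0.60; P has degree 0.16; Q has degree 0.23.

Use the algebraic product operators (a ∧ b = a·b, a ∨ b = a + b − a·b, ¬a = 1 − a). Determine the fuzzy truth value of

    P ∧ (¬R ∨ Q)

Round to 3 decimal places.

¬R = 1 − 0.6000 = 0.4000
¬R ∨ Q = a + b − a·b on (0.4000, 0.2300) = 0.5380
P ∧ (¬R ∨ Q) = a·b on (0.1600, 0.5380) = 0.0861

0.086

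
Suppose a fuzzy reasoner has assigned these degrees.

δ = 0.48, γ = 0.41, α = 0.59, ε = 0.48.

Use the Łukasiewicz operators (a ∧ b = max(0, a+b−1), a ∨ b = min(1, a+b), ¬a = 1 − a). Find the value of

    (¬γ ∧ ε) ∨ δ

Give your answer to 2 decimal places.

0.55

¬γ = 1 − 0.41 = 0.59
¬γ ∧ ε = max(0, a+b−1) on (0.59, 0.48) = 0.07
(¬γ ∧ ε) ∨ δ = min(1, a+b) on (0.07, 0.48) = 0.55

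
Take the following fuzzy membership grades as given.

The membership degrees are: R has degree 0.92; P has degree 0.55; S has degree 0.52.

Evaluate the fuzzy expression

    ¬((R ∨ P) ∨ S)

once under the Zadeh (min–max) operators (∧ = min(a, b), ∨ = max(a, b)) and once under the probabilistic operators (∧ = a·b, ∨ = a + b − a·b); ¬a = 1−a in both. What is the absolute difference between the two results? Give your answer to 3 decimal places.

0.063

Under Zadeh (min–max):
  R ∨ P = max(a, b) on (0.92, 0.55) = 0.92
  (R ∨ P) ∨ S = max(a, b) on (0.92, 0.52) = 0.92
  ¬((R ∨ P) ∨ S) = 1 − 0.92 = 0.08
  → value = 0.0800
Under probabilistic:
  R ∨ P = a + b − a·b on (0.9200, 0.5500) = 0.9640
  (R ∨ P) ∨ S = a + b − a·b on (0.9640, 0.5200) = 0.9827
  ¬((R ∨ P) ∨ S) = 1 − 0.9827 = 0.0173
  → value = 0.0173
|0.0800 − 0.0173| = 0.063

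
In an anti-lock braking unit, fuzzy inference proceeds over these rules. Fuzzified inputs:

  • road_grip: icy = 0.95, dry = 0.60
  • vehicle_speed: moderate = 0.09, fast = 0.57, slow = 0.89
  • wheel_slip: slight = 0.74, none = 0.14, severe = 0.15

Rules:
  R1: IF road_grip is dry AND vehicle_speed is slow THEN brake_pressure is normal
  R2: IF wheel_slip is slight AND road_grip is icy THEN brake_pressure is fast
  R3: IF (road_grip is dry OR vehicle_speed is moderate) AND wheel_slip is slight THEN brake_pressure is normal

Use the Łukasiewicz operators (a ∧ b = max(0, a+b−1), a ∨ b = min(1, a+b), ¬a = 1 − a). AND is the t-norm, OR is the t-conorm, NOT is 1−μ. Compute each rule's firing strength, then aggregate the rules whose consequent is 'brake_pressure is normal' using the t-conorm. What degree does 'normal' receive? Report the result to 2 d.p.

R1: dry=0.60, slow=0.89; AND[max(0, a+b−1)] → w = 0.49
R2: slight=0.74, icy=0.95; AND[max(0, a+b−1)] → w = 0.69
R3: (dry=0.60 OR moderate=0.09) = 0.69; AND[max(0, a+b−1)] with slight=0.74 → w = 0.43
Rules with consequent 'normal': {R1, R3} → strengths 0.49, 0.43
Aggregate via t-conorm [min(1, a+b)]: 0.92

0.92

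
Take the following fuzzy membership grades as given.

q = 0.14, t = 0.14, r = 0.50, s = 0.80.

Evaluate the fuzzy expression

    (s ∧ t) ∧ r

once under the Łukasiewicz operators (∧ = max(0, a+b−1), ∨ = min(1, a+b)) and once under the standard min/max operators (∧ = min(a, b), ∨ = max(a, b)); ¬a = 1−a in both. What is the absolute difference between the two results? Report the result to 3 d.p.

Under Łukasiewicz:
  s ∧ t = max(0, a+b−1) on (0.80, 0.14) = 0.00
  (s ∧ t) ∧ r = max(0, a+b−1) on (0.00, 0.50) = 0.00
  → value = 0.0000
Under standard min/max:
  s ∧ t = min(a, b) on (0.80, 0.14) = 0.14
  (s ∧ t) ∧ r = min(a, b) on (0.14, 0.50) = 0.14
  → value = 0.1400
|0.0000 − 0.1400| = 0.140

0.140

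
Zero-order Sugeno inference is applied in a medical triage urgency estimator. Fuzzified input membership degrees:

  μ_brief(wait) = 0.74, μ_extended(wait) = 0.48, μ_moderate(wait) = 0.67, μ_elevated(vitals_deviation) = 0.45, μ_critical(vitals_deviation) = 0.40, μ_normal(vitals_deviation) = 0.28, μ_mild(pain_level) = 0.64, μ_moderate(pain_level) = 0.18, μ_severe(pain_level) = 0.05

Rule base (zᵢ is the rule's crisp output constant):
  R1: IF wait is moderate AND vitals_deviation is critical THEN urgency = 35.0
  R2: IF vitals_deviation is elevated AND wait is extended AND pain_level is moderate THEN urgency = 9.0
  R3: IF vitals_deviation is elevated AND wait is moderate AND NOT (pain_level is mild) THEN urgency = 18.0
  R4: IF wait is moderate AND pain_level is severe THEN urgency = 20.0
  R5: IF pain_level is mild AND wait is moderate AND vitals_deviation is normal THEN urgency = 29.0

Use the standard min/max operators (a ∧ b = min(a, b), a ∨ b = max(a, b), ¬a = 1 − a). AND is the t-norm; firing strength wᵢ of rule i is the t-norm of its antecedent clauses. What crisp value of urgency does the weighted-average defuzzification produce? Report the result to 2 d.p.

24.58

R1 (z=35.0): moderate=0.67, critical=0.40; AND[min(a, b)] → w = 0.40
R2 (z=9.0): elevated=0.45, extended=0.48, moderate=0.18; AND[min(a, b)] → w = 0.18
R3 (z=18.0): elevated=0.45, moderate=0.67, ¬mild=1−0.64=0.36; AND[min(a, b)] → w = 0.36
R4 (z=20.0): moderate=0.67, severe=0.05; AND[min(a, b)] → w = 0.05
R5 (z=29.0): mild=0.64, moderate=0.67, normal=0.28; AND[min(a, b)] → w = 0.28
Weighted average = (0.40·35.0 + 0.18·9.0 + 0.36·18.0 + 0.05·20.0 + 0.28·29.0) / (0.40 + 0.18 + 0.36 + 0.05 + 0.28)
  = 31.2200 / 1.2700 = 24.58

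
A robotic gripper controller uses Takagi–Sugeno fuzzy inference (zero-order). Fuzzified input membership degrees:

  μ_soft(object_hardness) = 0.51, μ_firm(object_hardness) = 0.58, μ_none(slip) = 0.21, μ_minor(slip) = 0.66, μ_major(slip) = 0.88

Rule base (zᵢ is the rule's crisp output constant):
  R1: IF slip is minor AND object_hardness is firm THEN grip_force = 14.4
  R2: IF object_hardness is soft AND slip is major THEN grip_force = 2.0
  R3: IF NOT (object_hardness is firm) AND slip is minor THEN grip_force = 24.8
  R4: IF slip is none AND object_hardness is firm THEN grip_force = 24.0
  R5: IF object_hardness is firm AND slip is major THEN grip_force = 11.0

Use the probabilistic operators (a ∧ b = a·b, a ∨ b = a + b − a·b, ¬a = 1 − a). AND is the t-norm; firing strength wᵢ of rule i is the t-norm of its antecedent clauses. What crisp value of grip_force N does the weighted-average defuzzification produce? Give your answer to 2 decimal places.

12.53

R1 (z=14.4): minor=0.66, firm=0.58; AND[a·b] → w = 0.3828
R2 (z=2.0): soft=0.51, major=0.88; AND[a·b] → w = 0.4488
R3 (z=24.8): ¬firm=1−0.58=0.42, minor=0.66; AND[a·b] → w = 0.2772
R4 (z=24.0): none=0.21, firm=0.58; AND[a·b] → w = 0.1218
R5 (z=11.0): firm=0.58, major=0.88; AND[a·b] → w = 0.5104
Weighted average = (0.3828·14.4 + 0.4488·2.0 + 0.2772·24.8 + 0.1218·24.0 + 0.5104·11.0) / (0.3828 + 0.4488 + 0.2772 + 0.1218 + 0.5104)
  = 21.8221 / 1.7410 = 12.53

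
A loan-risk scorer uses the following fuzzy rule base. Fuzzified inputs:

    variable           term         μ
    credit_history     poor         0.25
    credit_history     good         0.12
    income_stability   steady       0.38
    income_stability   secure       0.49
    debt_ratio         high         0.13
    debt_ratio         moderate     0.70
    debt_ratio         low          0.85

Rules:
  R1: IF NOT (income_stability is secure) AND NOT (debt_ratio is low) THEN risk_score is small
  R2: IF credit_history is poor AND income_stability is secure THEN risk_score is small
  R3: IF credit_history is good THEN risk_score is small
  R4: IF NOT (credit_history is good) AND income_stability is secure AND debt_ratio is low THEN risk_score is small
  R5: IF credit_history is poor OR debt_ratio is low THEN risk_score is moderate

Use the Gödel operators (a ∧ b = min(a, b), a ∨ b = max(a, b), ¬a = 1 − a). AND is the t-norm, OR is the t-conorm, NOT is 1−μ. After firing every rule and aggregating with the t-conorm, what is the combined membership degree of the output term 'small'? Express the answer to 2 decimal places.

0.49

R1: ¬secure=1−0.49=0.51, ¬low=1−0.85=0.15; AND[min(a, b)] → w = 0.15
R2: poor=0.25, secure=0.49; AND[min(a, b)] → w = 0.25
R3: good=0.12 → w = 0.12
R4: ¬good=1−0.12=0.88, secure=0.49, low=0.85; AND[min(a, b)] → w = 0.49
R5: poor=0.25, low=0.85; OR[max(a, b)] → w = 0.85
Rules with consequent 'small': {R1, R2, R3, R4} → strengths 0.15, 0.25, 0.12, 0.49
Aggregate via t-conorm [max(a, b)]: 0.49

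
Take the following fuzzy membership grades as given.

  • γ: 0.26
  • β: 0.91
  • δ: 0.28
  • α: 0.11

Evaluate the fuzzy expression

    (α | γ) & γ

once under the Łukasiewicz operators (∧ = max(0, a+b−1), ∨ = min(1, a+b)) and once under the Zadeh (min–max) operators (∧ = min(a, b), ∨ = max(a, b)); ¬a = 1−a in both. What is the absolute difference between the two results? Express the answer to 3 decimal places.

Under Łukasiewicz:
  α | γ = min(1, a+b) on (0.11, 0.26) = 0.37
  (α | γ) & γ = max(0, a+b−1) on (0.37, 0.26) = 0.00
  → value = 0.0000
Under Zadeh (min–max):
  α | γ = max(a, b) on (0.11, 0.26) = 0.26
  (α | γ) & γ = min(a, b) on (0.26, 0.26) = 0.26
  → value = 0.2600
|0.0000 − 0.2600| = 0.260

0.260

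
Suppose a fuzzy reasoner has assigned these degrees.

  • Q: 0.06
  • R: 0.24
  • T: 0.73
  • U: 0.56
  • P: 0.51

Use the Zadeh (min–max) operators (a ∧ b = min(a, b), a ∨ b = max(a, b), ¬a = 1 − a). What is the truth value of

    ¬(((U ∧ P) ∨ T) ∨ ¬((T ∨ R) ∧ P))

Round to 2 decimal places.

U ∧ P = min(a, b) on (0.56, 0.51) = 0.51
(U ∧ P) ∨ T = max(a, b) on (0.51, 0.73) = 0.73
T ∨ R = max(a, b) on (0.73, 0.24) = 0.73
(T ∨ R) ∧ P = min(a, b) on (0.73, 0.51) = 0.51
¬((T ∨ R) ∧ P) = 1 − 0.51 = 0.49
((U ∧ P) ∨ T) ∨ ¬((T ∨ R) ∧ P) = max(a, b) on (0.73, 0.49) = 0.73
¬(((U ∧ P) ∨ T) ∨ ¬((T ∨ R) ∧ P)) = 1 − 0.73 = 0.27

0.27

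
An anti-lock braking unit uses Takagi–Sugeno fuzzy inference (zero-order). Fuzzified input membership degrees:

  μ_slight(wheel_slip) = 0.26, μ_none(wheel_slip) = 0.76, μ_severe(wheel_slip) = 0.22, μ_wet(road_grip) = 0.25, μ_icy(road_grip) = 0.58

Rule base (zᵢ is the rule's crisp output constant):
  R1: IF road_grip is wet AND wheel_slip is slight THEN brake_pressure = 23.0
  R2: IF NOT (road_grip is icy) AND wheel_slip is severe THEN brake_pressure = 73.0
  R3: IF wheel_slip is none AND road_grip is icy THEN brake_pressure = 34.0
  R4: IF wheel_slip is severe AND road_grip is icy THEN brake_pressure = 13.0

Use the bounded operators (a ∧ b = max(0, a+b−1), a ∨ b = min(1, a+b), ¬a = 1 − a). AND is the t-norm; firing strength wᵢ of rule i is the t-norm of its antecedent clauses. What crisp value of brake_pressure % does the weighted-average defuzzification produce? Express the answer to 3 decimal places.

R1 (z=23.0): wet=0.25, slight=0.26; AND[max(0, a+b−1)] → w = 0.00
R2 (z=73.0): ¬icy=1−0.58=0.42, severe=0.22; AND[max(0, a+b−1)] → w = 0.00
R3 (z=34.0): none=0.76, icy=0.58; AND[max(0, a+b−1)] → w = 0.34
R4 (z=13.0): severe=0.22, icy=0.58; AND[max(0, a+b−1)] → w = 0.00
Weighted average = (0.00·23.0 + 0.00·73.0 + 0.34·34.0 + 0.00·13.0) / (0.00 + 0.00 + 0.34 + 0.00)
  = 11.5600 / 0.3400 = 34.000

34.000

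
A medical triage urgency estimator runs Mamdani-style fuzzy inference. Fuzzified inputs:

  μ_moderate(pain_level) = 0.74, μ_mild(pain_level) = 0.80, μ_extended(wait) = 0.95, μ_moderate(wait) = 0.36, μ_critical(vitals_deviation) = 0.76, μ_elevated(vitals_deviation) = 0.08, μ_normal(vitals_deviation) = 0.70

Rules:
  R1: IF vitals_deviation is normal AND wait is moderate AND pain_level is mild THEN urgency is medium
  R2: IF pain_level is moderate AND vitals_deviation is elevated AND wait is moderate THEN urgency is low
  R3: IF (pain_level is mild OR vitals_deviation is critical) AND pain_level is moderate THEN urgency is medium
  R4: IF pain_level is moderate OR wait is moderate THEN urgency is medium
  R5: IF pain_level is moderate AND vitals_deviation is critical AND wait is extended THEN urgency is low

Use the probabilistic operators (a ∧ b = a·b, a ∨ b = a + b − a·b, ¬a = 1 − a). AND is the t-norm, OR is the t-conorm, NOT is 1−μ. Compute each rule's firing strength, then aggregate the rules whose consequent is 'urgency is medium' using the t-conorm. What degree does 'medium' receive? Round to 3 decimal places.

0.961

R1: normal=0.70, moderate=0.36, mild=0.80; AND[a·b] → w = 0.2016
R2: moderate=0.74, elevated=0.08, moderate=0.36; AND[a·b] → w = 0.0213
R3: (mild=0.80 OR critical=0.76) = 0.9520; AND[a·b] with moderate=0.74 → w = 0.7045
R4: moderate=0.74, moderate=0.36; OR[a + b − a·b] → w = 0.8336
R5: moderate=0.74, critical=0.76, extended=0.95; AND[a·b] → w = 0.5343
Rules with consequent 'medium': {R1, R3, R4} → strengths 0.2016, 0.7045, 0.8336
Aggregate via t-conorm [a + b − a·b]: 0.9607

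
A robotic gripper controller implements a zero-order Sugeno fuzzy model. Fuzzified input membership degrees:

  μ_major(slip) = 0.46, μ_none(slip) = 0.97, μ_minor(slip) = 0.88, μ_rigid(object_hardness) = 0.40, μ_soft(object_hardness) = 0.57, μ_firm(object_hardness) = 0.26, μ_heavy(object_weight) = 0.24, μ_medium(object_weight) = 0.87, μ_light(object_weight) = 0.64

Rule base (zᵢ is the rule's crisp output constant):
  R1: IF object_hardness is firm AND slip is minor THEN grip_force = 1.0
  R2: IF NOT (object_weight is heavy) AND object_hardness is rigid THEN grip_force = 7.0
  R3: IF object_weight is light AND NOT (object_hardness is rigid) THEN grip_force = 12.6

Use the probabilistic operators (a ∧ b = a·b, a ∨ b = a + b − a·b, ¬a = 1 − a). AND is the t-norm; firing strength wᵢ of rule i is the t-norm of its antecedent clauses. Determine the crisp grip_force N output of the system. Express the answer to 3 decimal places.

7.848

R1 (z=1.0): firm=0.26, minor=0.88; AND[a·b] → w = 0.2288
R2 (z=7.0): ¬heavy=1−0.24=0.76, rigid=0.40; AND[a·b] → w = 0.3040
R3 (z=12.6): light=0.64, ¬rigid=1−0.40=0.60; AND[a·b] → w = 0.3840
Weighted average = (0.2288·1.0 + 0.3040·7.0 + 0.3840·12.6) / (0.2288 + 0.3040 + 0.3840)
  = 7.1952 / 0.9168 = 7.848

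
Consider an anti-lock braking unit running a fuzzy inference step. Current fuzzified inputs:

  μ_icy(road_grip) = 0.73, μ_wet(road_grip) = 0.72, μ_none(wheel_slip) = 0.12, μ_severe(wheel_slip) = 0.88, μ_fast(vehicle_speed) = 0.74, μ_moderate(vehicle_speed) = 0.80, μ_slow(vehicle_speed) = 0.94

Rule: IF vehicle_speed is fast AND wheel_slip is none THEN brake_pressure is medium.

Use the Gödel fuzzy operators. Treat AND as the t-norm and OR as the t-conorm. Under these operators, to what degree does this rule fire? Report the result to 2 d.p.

0.12

firing strength: fast=0.74, none=0.12; AND[min(a, b)] → w = 0.12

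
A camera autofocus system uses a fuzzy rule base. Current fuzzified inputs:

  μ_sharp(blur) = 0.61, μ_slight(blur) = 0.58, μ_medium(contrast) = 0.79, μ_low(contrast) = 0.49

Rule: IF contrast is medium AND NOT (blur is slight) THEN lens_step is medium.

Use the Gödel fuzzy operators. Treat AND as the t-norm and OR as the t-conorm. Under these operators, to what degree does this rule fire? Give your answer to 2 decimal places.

firing strength: medium=0.79, ¬slight=1−0.58=0.42; AND[min(a, b)] → w = 0.42

0.42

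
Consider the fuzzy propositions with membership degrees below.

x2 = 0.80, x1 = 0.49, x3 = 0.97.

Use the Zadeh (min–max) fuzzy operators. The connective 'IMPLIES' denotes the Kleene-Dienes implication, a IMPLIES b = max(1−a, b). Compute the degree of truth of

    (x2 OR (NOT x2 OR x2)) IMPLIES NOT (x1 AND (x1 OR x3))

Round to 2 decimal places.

NOT x2 = 1 − 0.80 = 0.20
NOT x2 OR x2 = max(a, b) on (0.20, 0.80) = 0.80
x2 OR (NOT x2 OR x2) = max(a, b) on (0.80, 0.80) = 0.80
x1 OR x3 = max(a, b) on (0.49, 0.97) = 0.97
x1 AND (x1 OR x3) = min(a, b) on (0.49, 0.97) = 0.49
NOT (x1 AND (x1 OR x3)) = 1 − 0.49 = 0.51
(x2 OR (NOT x2 OR x2)) IMPLIES NOT (x1 AND (x1 OR x3))  [Kleene-Dienes: max(1−a, b)] with a=0.80, b=0.51 → 0.51

0.51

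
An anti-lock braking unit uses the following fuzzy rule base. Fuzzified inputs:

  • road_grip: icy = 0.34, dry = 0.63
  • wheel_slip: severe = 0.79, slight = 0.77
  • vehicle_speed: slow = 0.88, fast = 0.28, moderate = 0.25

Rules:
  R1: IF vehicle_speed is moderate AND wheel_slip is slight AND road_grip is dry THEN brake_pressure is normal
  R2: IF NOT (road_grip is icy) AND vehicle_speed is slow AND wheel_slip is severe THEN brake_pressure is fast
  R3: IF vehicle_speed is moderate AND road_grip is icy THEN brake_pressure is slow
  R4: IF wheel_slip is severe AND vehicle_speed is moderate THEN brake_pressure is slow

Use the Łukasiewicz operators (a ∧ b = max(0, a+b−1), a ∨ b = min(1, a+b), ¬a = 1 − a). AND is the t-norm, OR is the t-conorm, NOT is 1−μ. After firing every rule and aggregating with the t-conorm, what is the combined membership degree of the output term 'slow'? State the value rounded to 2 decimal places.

R1: moderate=0.25, slight=0.77, dry=0.63; AND[max(0, a+b−1)] → w = 0.00
R2: ¬icy=1−0.34=0.66, slow=0.88, severe=0.79; AND[max(0, a+b−1)] → w = 0.33
R3: moderate=0.25, icy=0.34; AND[max(0, a+b−1)] → w = 0.00
R4: severe=0.79, moderate=0.25; AND[max(0, a+b−1)] → w = 0.04
Rules with consequent 'slow': {R3, R4} → strengths 0.00, 0.04
Aggregate via t-conorm [min(1, a+b)]: 0.04

0.04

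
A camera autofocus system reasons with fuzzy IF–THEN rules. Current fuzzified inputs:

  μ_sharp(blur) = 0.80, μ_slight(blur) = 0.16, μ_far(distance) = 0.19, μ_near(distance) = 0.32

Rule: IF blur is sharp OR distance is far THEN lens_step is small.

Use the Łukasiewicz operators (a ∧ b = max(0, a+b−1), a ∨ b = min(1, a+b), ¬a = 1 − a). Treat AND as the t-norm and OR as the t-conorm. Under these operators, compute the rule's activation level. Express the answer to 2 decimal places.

0.99

firing strength: sharp=0.80, far=0.19; OR[min(1, a+b)] → w = 0.99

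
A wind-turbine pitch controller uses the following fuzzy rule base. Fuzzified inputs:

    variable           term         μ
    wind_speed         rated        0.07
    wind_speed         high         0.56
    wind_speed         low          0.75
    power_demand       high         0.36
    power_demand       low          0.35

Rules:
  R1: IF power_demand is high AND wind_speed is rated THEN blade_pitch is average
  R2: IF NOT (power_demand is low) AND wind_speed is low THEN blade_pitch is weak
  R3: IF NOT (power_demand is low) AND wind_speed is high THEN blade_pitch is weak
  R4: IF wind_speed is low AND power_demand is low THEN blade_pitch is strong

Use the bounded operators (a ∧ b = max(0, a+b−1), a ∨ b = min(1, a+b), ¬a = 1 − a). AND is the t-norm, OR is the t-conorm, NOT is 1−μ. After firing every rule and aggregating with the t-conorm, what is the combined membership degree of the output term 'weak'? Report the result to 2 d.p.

R1: high=0.36, rated=0.07; AND[max(0, a+b−1)] → w = 0.00
R2: ¬low=1−0.35=0.65, low=0.75; AND[max(0, a+b−1)] → w = 0.40
R3: ¬low=1−0.35=0.65, high=0.56; AND[max(0, a+b−1)] → w = 0.21
R4: low=0.75, low=0.35; AND[max(0, a+b−1)] → w = 0.10
Rules with consequent 'weak': {R2, R3} → strengths 0.40, 0.21
Aggregate via t-conorm [min(1, a+b)]: 0.61

0.61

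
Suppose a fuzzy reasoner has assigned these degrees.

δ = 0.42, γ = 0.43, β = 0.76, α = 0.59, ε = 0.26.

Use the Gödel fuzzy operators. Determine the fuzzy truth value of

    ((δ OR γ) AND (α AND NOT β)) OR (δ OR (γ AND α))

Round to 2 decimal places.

δ OR γ = max(a, b) on (0.42, 0.43) = 0.43
NOT β = 1 − 0.76 = 0.24
α AND NOT β = min(a, b) on (0.59, 0.24) = 0.24
(δ OR γ) AND (α AND NOT β) = min(a, b) on (0.43, 0.24) = 0.24
γ AND α = min(a, b) on (0.43, 0.59) = 0.43
δ OR (γ AND α) = max(a, b) on (0.42, 0.43) = 0.43
((δ OR γ) AND (α AND NOT β)) OR (δ OR (γ AND α)) = max(a, b) on (0.24, 0.43) = 0.43

0.43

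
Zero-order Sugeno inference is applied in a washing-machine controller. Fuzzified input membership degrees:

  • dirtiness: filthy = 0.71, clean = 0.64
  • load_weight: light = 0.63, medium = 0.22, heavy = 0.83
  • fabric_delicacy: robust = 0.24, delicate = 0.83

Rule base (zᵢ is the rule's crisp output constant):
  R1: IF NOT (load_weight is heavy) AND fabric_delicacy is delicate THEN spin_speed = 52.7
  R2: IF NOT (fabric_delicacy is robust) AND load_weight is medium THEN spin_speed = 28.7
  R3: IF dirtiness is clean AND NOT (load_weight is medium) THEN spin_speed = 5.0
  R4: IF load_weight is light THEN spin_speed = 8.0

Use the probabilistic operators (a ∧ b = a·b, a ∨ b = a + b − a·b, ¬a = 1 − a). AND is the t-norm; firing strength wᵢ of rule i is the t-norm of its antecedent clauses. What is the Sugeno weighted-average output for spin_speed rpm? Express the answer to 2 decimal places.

13.75

R1 (z=52.7): ¬heavy=1−0.83=0.17, delicate=0.83; AND[a·b] → w = 0.1411
R2 (z=28.7): ¬robust=1−0.24=0.76, medium=0.22; AND[a·b] → w = 0.1672
R3 (z=5.0): clean=0.64, ¬medium=1−0.22=0.78; AND[a·b] → w = 0.4992
R4 (z=8.0): light=0.63 → w = 0.6300
Weighted average = (0.1411·52.7 + 0.1672·28.7 + 0.4992·5.0 + 0.6300·8.0) / (0.1411 + 0.1672 + 0.4992 + 0.6300)
  = 19.7706 / 1.4375 = 13.75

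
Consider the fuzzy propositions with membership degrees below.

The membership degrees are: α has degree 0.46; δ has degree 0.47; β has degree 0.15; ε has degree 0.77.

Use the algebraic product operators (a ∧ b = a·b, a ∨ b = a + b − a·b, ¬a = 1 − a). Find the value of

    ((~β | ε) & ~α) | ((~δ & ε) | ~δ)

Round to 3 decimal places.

0.867

~β = 1 − 0.1500 = 0.8500
~β | ε = a + b − a·b on (0.8500, 0.7700) = 0.9655
~α = 1 − 0.4600 = 0.5400
(~β | ε) & ~α = a·b on (0.9655, 0.5400) = 0.5214
~δ = 1 − 0.4700 = 0.5300
~δ & ε = a·b on (0.5300, 0.7700) = 0.4081
~δ = 1 − 0.4700 = 0.5300
(~δ & ε) | ~δ = a + b − a·b on (0.4081, 0.5300) = 0.7218
((~β | ε) & ~α) | ((~δ & ε) | ~δ) = a + b − a·b on (0.5214, 0.7218) = 0.8668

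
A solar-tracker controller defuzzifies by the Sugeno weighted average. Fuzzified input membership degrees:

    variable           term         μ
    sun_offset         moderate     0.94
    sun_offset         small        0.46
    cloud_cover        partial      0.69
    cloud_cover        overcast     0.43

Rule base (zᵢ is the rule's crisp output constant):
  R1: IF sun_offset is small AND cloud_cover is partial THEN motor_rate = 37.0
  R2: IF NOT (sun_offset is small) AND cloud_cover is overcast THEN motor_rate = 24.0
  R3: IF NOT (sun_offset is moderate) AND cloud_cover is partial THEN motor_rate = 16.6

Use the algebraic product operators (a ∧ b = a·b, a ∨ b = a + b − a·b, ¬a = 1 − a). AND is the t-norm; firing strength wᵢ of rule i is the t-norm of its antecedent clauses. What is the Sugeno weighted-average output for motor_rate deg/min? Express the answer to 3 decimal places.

30.463

R1 (z=37.0): small=0.46, partial=0.69; AND[a·b] → w = 0.3174
R2 (z=24.0): ¬small=1−0.46=0.54, overcast=0.43; AND[a·b] → w = 0.2322
R3 (z=16.6): ¬moderate=1−0.94=0.06, partial=0.69; AND[a·b] → w = 0.0414
Weighted average = (0.3174·37.0 + 0.2322·24.0 + 0.0414·16.6) / (0.3174 + 0.2322 + 0.0414)
  = 18.0038 / 0.5910 = 30.463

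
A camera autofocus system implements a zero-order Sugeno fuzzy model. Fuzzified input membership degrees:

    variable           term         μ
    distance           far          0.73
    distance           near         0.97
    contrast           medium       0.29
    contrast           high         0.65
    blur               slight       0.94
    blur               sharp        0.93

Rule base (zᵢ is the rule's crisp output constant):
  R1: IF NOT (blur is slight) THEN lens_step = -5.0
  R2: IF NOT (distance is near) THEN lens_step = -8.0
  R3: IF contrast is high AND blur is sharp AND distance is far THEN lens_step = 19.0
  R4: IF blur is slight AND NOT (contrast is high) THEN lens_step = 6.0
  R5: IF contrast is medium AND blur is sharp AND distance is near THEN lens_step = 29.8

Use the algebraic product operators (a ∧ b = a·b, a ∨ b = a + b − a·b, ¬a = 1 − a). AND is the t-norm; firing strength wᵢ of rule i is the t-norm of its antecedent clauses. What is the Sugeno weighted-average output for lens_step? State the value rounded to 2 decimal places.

15.70

R1 (z=-5.0): ¬slight=1−0.94=0.06 → w = 0.0600
R2 (z=-8.0): ¬near=1−0.97=0.03 → w = 0.0300
R3 (z=19.0): high=0.65, sharp=0.93, far=0.73; AND[a·b] → w = 0.4413
R4 (z=6.0): slight=0.94, ¬high=1−0.65=0.35; AND[a·b] → w = 0.3290
R5 (z=29.8): medium=0.29, sharp=0.93, near=0.97; AND[a·b] → w = 0.2616
Weighted average = (0.0600·-5.0 + 0.0300·-8.0 + 0.4413·19.0 + 0.3290·6.0 + 0.2616·29.8) / (0.0600 + 0.0300 + 0.4413 + 0.3290 + 0.2616)
  = 17.6144 / 1.1219 = 15.70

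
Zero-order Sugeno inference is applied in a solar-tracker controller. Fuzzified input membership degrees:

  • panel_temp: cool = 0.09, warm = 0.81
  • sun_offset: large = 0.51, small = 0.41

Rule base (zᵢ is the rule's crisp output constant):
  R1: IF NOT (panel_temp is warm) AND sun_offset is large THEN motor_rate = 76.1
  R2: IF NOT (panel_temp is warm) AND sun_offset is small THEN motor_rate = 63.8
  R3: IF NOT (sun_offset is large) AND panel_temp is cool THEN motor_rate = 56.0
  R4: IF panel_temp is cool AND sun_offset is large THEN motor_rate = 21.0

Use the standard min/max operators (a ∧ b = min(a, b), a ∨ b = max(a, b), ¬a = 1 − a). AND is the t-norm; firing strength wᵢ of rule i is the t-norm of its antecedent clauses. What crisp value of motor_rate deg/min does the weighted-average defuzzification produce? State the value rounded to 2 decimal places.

59.84

R1 (z=76.1): ¬warm=1−0.81=0.19, large=0.51; AND[min(a, b)] → w = 0.19
R2 (z=63.8): ¬warm=1−0.81=0.19, small=0.41; AND[min(a, b)] → w = 0.19
R3 (z=56.0): ¬large=1−0.51=0.49, cool=0.09; AND[min(a, b)] → w = 0.09
R4 (z=21.0): cool=0.09, large=0.51; AND[min(a, b)] → w = 0.09
Weighted average = (0.19·76.1 + 0.19·63.8 + 0.09·56.0 + 0.09·21.0) / (0.19 + 0.19 + 0.09 + 0.09)
  = 33.5110 / 0.5600 = 59.84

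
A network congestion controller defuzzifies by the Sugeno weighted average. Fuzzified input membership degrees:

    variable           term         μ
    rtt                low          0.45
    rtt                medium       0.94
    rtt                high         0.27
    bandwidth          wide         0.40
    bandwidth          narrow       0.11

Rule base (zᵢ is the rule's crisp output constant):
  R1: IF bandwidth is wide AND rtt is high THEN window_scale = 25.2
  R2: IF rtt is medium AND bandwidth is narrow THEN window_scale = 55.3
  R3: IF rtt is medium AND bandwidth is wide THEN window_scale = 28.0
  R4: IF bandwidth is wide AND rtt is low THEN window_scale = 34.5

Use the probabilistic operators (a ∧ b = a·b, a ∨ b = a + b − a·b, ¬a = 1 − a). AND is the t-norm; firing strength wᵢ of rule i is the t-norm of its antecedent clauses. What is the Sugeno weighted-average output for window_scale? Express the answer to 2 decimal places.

32.81

R1 (z=25.2): wide=0.40, high=0.27; AND[a·b] → w = 0.1080
R2 (z=55.3): medium=0.94, narrow=0.11; AND[a·b] → w = 0.1034
R3 (z=28.0): medium=0.94, wide=0.40; AND[a·b] → w = 0.3760
R4 (z=34.5): wide=0.40, low=0.45; AND[a·b] → w = 0.1800
Weighted average = (0.1080·25.2 + 0.1034·55.3 + 0.3760·28.0 + 0.1800·34.5) / (0.1080 + 0.1034 + 0.3760 + 0.1800)
  = 25.1776 / 0.7674 = 32.81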